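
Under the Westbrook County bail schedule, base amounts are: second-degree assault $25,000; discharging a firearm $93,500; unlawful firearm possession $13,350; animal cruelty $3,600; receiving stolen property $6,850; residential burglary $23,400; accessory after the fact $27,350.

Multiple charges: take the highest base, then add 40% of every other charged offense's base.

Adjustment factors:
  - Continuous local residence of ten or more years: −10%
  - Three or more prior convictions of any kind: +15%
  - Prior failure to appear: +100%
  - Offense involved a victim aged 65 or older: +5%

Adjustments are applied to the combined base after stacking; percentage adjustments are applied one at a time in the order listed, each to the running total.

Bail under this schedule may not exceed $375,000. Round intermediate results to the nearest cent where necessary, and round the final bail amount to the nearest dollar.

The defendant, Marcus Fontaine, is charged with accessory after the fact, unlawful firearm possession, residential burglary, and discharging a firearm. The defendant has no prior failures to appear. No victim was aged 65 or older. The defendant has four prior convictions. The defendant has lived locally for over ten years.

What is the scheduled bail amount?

$123,310

Base amounts from the schedule: accessory after the fact $27,350; unlawful firearm possession $13,350; residential burglary $23,400; discharging a firearm $93,500.
Stacking rule: highest base plus 40% of each additional charge. Highest is discharging a firearm at $93,500. Additional: $27,350 × 40% = $10,940; $13,350 × 40% = $5,340; $23,400 × 40% = $9,360. Combined base = $93,500 + $25,640 = $119,140.
Continuous local residence of ten or more years (−10%): $119,140 × 0.9 = $107,226.
Three or more prior convictions of any kind (+15%): $107,226 × 1.15 = $123,309.90.
$123,309.90 is within the $375,000 maximum.
Rounded to the nearest dollar: $123,310.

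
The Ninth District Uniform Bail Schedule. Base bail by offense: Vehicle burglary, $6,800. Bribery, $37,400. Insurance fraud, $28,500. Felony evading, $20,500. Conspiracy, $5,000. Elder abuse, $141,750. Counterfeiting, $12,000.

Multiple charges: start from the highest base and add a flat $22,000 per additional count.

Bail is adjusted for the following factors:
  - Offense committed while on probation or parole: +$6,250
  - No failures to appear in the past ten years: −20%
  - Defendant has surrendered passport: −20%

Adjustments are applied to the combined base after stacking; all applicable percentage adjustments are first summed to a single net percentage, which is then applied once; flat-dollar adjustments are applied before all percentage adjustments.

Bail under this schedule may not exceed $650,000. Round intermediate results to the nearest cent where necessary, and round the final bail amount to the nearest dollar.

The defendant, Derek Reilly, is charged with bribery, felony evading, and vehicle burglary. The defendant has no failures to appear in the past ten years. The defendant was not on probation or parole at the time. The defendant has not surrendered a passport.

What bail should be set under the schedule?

Base amounts from the schedule: bribery $37,400; felony evading $20,500; vehicle burglary $6,800.
Stacking rule: highest base plus $22,000 per additional charge. Highest is bribery at $37,400; 2 additional charges → +$44,000. Combined base = $81,400.
No failures to appear in the past ten years (−20%): $81,400 × 0.8 = $65,120.
$65,120 is within the $650,000 maximum.

$65,120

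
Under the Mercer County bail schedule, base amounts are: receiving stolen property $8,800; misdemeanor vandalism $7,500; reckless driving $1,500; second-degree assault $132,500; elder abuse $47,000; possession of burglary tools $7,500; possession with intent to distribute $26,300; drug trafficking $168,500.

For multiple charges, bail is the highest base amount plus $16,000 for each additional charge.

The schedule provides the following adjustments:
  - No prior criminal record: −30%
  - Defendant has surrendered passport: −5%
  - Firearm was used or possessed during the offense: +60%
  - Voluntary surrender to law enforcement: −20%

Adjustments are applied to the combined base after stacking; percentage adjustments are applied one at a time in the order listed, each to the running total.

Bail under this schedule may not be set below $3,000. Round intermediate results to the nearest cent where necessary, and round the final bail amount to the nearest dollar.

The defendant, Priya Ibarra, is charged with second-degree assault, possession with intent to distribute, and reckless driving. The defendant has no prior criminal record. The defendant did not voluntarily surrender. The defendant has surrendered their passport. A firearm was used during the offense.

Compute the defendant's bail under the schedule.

$175,028

Base amounts from the schedule: second-degree assault $132,500; possession with intent to distribute $26,300; reckless driving $1,500.
Stacking rule: highest base plus $16,000 per additional charge. Highest is second-degree assault at $132,500; 2 additional charges → +$32,000. Combined base = $164,500.
No prior criminal record (−30%): $164,500 × 0.7 = $115,150.
Defendant has surrendered passport (−5%): $115,150 × 0.95 = $109,392.50.
Firearm was used or possessed during the offense (+60%): $109,392.50 × 1.6 = $175,028.
$175,028 is at or above the $3,000 minimum.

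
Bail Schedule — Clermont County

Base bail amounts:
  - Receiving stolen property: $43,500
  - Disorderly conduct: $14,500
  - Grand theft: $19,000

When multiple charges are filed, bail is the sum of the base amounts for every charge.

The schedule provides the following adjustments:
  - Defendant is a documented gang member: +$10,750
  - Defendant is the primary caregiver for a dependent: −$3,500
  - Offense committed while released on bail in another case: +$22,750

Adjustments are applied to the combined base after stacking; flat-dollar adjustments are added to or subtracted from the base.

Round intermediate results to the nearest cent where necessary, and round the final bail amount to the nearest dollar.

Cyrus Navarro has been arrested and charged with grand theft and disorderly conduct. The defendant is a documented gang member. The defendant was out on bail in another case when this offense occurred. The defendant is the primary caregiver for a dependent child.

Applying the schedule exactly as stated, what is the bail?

$63,500

Base amounts from the schedule: grand theft $19,000; disorderly conduct $14,500.
Stacking rule: sum of all bases. $19,000 + $14,500 = $33,500.
Defendant is a documented gang member (+$10,750 flat): $33,500 + $10,750 = $44,250.
Defendant is the primary caregiver for a dependent (−$3,500 flat): $44,250 − $3,500 = $40,750.
Offense committed while released on bail in another case (+$22,750 flat): $40,750 + $22,750 = $63,500.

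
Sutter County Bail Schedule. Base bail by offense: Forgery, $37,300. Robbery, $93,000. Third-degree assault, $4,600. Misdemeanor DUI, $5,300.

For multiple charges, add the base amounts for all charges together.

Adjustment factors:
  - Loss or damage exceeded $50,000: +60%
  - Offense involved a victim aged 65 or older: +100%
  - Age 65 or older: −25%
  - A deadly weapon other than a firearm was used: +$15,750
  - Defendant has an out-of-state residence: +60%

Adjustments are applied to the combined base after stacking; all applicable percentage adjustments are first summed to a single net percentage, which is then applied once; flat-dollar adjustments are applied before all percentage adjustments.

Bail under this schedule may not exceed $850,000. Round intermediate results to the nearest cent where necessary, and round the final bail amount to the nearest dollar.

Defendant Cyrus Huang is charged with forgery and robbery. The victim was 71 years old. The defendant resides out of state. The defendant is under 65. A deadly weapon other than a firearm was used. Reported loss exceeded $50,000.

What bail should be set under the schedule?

Base amounts from the schedule: forgery $37,300; robbery $93,000.
Stacking rule: sum of all bases. $37,300 + $93,000 = $130,300.
A deadly weapon other than a firearm was used (+$15,750 flat): $130,300 + $15,750 = $146,050.
Net percentage adjustment: +60% +100% +60% = +220%. $146,050 × 3.2 = $467,360.
$467,360 is within the $850,000 maximum.

$467,360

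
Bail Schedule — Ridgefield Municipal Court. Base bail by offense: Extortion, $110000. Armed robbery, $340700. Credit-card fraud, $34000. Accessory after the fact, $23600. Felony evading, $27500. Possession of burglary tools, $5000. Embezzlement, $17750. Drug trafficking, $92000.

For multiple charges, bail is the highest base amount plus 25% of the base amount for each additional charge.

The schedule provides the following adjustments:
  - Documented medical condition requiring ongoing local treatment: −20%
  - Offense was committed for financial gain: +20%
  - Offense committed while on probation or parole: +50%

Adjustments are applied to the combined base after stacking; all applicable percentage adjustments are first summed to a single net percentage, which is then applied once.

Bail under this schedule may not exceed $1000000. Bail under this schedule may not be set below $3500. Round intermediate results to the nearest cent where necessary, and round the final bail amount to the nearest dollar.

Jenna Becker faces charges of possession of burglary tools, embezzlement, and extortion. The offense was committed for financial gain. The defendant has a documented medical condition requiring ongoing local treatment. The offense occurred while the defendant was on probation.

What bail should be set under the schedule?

$173531

Base amounts from the schedule: possession of burglary tools $5000; embezzlement $17750; extortion $110000.
Stacking rule: highest base plus 25% of each additional charge. Highest is extortion at $110000. Additional: $5000 × 25% = $1250; $17750 × 25% = $4437.50. Combined base = $110000 + $5687.50 = $115687.50.
Net percentage adjustment: −20% +20% +50% = +50%. $115687.50 × 1.5 = $173531.25.
$173531.25 is within the $1000000 maximum.
$173531.25 is at or above the $3500 minimum.
Rounded to the nearest dollar: $173531.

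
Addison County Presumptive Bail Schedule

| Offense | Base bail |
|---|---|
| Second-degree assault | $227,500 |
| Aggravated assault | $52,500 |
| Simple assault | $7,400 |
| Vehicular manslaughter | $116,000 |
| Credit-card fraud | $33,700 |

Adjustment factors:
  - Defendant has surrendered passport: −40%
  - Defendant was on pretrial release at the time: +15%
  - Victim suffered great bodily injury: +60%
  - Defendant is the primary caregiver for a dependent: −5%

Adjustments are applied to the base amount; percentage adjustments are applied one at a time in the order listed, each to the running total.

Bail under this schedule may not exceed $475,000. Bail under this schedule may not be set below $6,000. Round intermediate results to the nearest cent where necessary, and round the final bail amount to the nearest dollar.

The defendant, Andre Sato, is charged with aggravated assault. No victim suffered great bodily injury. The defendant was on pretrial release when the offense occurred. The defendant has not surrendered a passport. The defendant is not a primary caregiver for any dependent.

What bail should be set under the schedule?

$60,375

Base amounts from the schedule: aggravated assault $52,500.
Single charge. Combined base = $52,500.
Defendant was on pretrial release at the time (+15%): $52,500 × 1.15 = $60,375.
$60,375 is within the $475,000 maximum.
$60,375 is at or above the $6,000 minimum.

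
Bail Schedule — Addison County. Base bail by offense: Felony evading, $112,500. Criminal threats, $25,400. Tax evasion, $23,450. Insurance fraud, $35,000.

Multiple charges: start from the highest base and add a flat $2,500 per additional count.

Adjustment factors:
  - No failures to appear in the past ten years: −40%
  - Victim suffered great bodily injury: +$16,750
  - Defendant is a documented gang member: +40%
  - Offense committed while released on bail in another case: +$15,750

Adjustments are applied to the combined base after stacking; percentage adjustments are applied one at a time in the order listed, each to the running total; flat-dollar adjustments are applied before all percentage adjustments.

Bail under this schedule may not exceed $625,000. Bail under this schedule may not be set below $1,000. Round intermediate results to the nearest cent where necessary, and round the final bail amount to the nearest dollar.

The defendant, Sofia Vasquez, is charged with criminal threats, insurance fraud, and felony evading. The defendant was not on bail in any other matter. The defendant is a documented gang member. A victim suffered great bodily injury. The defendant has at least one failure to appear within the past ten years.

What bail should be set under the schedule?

Base amounts from the schedule: criminal threats $25,400; insurance fraud $35,000; felony evading $112,500.
Stacking rule: highest base plus $2,500 per additional charge. Highest is felony evading at $112,500; 2 additional charges → +$5,000. Combined base = $117,500.
Victim suffered great bodily injury (+$16,750 flat): $117,500 + $16,750 = $134,250.
Defendant is a documented gang member (+40%): $134,250 × 1.4 = $187,950.
$187,950 is within the $625,000 maximum.
$187,950 is at or above the $1,000 minimum.

$187,950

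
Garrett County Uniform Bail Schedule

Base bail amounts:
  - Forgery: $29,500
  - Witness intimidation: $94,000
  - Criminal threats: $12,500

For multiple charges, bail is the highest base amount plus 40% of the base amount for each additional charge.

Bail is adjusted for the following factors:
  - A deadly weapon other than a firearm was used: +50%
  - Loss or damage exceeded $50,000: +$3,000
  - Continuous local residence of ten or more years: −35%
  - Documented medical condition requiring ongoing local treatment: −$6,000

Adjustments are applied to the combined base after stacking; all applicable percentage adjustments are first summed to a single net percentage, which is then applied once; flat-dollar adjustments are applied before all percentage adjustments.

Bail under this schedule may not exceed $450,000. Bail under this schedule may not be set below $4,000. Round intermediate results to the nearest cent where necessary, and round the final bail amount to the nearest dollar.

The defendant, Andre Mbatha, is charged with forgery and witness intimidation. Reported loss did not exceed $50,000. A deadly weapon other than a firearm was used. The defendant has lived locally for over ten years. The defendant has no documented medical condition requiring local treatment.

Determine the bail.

Base amounts from the schedule: forgery $29,500; witness intimidation $94,000.
Stacking rule: highest base plus 40% of each additional charge. Highest is witness intimidation at $94,000. Additional: $29,500 × 40% = $11,800. Combined base = $94,000 + $11,800 = $105,800.
Net percentage adjustment: +50% −35% = +15%. $105,800 × 1.15 = $121,670.
$121,670 is within the $450,000 maximum.
$121,670 is at or above the $4,000 minimum.

$121,670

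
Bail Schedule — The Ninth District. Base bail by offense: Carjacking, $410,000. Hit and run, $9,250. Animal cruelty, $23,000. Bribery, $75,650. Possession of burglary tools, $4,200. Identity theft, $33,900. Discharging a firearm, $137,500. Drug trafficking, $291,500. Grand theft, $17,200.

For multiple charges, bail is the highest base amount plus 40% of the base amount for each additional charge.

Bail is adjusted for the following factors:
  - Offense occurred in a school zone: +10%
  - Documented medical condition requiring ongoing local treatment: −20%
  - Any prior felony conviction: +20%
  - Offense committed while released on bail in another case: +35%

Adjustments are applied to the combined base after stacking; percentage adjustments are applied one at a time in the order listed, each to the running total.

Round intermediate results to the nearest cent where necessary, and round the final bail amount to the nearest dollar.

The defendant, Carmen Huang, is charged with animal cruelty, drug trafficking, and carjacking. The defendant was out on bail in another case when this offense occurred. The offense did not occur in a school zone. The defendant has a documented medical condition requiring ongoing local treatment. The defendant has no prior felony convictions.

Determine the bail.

$578,664

Base amounts from the schedule: animal cruelty $23,000; drug trafficking $291,500; carjacking $410,000.
Stacking rule: highest base plus 40% of each additional charge. Highest is carjacking at $410,000. Additional: $23,000 × 40% = $9,200; $291,500 × 40% = $116,600. Combined base = $410,000 + $125,800 = $535,800.
Documented medical condition requiring ongoing local treatment (−20%): $535,800 × 0.8 = $428,640.
Offense committed while released on bail in another case (+35%): $428,640 × 1.35 = $578,664.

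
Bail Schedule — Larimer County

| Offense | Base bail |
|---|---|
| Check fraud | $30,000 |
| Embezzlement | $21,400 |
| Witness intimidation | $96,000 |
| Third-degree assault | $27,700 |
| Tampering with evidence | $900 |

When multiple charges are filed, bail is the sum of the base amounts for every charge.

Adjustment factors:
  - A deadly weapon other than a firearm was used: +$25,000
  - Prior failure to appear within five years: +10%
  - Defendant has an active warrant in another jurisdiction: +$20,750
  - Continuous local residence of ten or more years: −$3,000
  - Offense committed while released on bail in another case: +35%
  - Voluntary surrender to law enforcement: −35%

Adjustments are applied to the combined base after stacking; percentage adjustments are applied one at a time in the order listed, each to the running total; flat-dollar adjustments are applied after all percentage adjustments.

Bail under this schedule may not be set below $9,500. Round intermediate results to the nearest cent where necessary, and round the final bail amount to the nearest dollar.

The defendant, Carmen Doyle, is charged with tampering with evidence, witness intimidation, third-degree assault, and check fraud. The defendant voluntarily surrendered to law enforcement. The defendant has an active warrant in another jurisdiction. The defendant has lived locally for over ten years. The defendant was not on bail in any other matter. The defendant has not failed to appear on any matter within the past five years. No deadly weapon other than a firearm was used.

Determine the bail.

$118,240

Base amounts from the schedule: tampering with evidence $900; witness intimidation $96,000; third-degree assault $27,700; check fraud $30,000.
Stacking rule: sum of all bases. $900 + $96,000 + $27,700 + $30,000 = $154,600.
Voluntary surrender to law enforcement (−35%): $154,600 × 0.65 = $100,490.
Defendant has an active warrant in another jurisdiction (+$20,750 flat): $100,490 + $20,750 = $121,240.
Continuous local residence of ten or more years (−$3,000 flat): $121,240 − $3,000 = $118,240.
$118,240 is at or above the $9,500 minimum.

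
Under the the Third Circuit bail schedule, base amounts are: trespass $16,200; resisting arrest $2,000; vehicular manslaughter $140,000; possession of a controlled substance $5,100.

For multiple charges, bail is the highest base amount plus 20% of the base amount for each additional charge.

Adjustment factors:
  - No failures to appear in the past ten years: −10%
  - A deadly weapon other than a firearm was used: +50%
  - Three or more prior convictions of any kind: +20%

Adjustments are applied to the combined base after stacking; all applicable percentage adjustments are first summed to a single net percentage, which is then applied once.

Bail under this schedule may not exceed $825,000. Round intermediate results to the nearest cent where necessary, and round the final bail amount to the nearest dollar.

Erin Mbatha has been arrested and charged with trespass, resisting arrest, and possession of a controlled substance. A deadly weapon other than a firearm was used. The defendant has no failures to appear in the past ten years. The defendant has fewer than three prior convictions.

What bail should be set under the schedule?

$24,668

Base amounts from the schedule: trespass $16,200; resisting arrest $2,000; possession of a controlled substance $5,100.
Stacking rule: highest base plus 20% of each additional charge. Highest is trespass at $16,200. Additional: $2,000 × 20% = $400; $5,100 × 20% = $1,020. Combined base = $16,200 + $1,420 = $17,620.
Net percentage adjustment: −10% +50% = +40%. $17,620 × 1.4 = $24,668.
$24,668 is within the $825,000 maximum.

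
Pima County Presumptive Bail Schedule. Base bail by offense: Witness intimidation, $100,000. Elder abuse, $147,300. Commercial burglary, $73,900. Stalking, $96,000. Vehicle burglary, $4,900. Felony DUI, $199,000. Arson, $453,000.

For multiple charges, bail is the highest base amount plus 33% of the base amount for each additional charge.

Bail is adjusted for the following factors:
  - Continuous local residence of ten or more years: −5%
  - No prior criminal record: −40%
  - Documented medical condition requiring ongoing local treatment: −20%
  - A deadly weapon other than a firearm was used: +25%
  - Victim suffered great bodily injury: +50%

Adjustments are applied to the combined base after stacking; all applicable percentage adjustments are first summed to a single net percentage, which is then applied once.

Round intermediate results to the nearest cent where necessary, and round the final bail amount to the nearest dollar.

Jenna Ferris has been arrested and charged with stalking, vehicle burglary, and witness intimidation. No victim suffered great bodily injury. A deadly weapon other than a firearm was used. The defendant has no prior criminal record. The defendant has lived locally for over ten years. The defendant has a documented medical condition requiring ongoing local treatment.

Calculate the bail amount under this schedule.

Base amounts from the schedule: stalking $96,000; vehicle burglary $4,900; witness intimidation $100,000.
Stacking rule: highest base plus 33% of each additional charge. Highest is witness intimidation at $100,000. Additional: $96,000 × 33% = $31,680; $4,900 × 33% = $1,617. Combined base = $100,000 + $33,297 = $133,297.
Net percentage adjustment: −5% −40% −20% +25% = −40%. $133,297 × 0.6 = $79,978.20.
Rounded to the nearest dollar: $79,978.

$79,978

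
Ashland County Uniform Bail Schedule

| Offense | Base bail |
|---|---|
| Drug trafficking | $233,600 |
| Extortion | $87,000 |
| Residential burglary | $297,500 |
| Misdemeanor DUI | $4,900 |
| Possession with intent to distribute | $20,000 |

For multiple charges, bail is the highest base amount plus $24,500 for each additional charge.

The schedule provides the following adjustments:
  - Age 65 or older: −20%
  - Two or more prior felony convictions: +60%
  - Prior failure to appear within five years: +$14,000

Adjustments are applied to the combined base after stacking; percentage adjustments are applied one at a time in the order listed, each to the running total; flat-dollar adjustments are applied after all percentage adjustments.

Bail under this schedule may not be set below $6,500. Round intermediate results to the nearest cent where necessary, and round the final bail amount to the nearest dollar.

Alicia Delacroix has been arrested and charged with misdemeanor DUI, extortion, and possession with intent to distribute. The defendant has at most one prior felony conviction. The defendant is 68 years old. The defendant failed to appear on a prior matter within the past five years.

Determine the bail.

$122,800

Base amounts from the schedule: misdemeanor DUI $4,900; extortion $87,000; possession with intent to distribute $20,000.
Stacking rule: highest base plus $24,500 per additional charge. Highest is extortion at $87,000; 2 additional charges → +$49,000. Combined base = $136,000.
Age 65 or older (−20%): $136,000 × 0.8 = $108,800.
Prior failure to appear within five years (+$14,000 flat): $108,800 + $14,000 = $122,800.
$122,800 is at or above the $6,500 minimum.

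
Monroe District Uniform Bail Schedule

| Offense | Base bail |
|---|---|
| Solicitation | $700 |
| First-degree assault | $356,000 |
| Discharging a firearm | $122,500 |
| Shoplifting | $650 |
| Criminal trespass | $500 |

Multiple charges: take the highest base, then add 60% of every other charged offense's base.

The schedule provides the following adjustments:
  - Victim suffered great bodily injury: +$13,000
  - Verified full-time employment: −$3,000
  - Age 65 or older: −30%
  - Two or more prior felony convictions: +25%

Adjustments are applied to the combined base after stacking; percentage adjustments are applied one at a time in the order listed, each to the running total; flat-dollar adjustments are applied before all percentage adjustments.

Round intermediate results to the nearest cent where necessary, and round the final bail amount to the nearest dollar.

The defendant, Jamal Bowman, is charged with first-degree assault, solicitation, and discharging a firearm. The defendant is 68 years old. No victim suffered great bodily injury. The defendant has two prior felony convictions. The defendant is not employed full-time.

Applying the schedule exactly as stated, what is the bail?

Base amounts from the schedule: first-degree assault $356,000; solicitation $700; discharging a firearm $122,500.
Stacking rule: highest base plus 60% of each additional charge. Highest is first-degree assault at $356,000. Additional: $700 × 60% = $420; $122,500 × 60% = $73,500. Combined base = $356,000 + $73,920 = $429,920.
Age 65 or older (−30%): $429,920 × 0.7 = $300,944.
Two or more prior felony convictions (+25%): $300,944 × 1.25 = $376,180.

$376,180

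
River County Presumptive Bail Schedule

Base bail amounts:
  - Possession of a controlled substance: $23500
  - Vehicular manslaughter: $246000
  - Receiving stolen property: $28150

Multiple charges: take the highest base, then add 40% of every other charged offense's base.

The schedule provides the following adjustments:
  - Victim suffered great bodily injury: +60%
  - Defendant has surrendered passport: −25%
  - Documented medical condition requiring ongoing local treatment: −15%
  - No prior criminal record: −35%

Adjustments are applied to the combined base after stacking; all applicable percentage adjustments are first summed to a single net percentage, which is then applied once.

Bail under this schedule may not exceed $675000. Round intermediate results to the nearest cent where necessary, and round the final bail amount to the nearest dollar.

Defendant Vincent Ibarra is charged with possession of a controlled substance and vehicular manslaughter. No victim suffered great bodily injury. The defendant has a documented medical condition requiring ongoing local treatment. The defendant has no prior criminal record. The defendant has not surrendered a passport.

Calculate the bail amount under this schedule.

$127700

Base amounts from the schedule: possession of a controlled substance $23500; vehicular manslaughter $246000.
Stacking rule: highest base plus 40% of each additional charge. Highest is vehicular manslaughter at $246000. Additional: $23500 × 40% = $9400. Combined base = $246000 + $9400 = $255400.
Net percentage adjustment: −15% −35% = −50%. $255400 × 0.5 = $127700.
$127700 is within the $675000 maximum.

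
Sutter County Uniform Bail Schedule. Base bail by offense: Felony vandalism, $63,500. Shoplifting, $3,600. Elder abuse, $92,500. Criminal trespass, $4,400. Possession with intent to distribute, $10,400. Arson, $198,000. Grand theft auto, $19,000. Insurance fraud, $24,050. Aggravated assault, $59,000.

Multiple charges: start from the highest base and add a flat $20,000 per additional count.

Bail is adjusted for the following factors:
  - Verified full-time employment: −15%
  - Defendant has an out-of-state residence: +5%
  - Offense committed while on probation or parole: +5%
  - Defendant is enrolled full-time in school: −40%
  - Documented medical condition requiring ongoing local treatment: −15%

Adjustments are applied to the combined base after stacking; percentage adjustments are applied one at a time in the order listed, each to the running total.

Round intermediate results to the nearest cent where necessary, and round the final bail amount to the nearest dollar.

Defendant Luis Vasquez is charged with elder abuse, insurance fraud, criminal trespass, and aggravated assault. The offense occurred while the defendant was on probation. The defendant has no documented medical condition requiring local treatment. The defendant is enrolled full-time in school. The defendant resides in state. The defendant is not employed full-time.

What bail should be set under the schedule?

Base amounts from the schedule: elder abuse $92,500; insurance fraud $24,050; criminal trespass $4,400; aggravated assault $59,000.
Stacking rule: highest base plus $20,000 per additional charge. Highest is elder abuse at $92,500; 3 additional charges → +$60,000. Combined base = $152,500.
Offense committed while on probation or parole (+5%): $152,500 × 1.05 = $160,125.
Defendant is enrolled full-time in school (−40%): $160,125 × 0.6 = $96,075.

$96,075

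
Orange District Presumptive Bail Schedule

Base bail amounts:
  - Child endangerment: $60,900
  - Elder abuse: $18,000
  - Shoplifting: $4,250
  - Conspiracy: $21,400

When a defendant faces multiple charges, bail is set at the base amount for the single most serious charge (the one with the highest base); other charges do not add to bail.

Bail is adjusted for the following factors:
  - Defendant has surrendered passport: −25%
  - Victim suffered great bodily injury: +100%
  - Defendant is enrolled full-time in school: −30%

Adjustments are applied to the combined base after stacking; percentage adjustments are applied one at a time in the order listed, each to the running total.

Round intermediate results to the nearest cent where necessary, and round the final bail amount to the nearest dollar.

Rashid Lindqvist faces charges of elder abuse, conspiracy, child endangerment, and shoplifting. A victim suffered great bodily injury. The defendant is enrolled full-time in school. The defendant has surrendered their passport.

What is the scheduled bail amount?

$63,945

Base amounts from the schedule: elder abuse $18,000; conspiracy $21,400; child endangerment $60,900; shoplifting $4,250.
Stacking rule: use the highest base only. Highest is child endangerment at $60,900. Combined base = $60,900.
Defendant has surrendered passport (−25%): $60,900 × 0.75 = $45,675.
Victim suffered great bodily injury (+100%): $45,675 × 2 = $91,350.
Defendant is enrolled full-time in school (−30%): $91,350 × 0.7 = $63,945.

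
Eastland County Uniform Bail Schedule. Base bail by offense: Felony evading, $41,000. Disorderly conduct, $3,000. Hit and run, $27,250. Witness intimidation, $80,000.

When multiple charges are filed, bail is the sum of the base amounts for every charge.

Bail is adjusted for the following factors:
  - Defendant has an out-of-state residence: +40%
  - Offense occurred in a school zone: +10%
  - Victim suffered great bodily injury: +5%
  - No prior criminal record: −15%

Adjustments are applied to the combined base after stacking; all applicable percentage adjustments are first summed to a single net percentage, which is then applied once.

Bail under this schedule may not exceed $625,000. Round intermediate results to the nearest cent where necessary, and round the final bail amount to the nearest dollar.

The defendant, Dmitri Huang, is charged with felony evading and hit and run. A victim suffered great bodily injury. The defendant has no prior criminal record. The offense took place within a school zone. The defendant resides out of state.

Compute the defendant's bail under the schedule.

$95,550

Base amounts from the schedule: felony evading $41,000; hit and run $27,250.
Stacking rule: sum of all bases. $41,000 + $27,250 = $68,250.
Net percentage adjustment: +40% +10% +5% −15% = +40%. $68,250 × 1.4 = $95,550.
$95,550 is within the $625,000 maximum.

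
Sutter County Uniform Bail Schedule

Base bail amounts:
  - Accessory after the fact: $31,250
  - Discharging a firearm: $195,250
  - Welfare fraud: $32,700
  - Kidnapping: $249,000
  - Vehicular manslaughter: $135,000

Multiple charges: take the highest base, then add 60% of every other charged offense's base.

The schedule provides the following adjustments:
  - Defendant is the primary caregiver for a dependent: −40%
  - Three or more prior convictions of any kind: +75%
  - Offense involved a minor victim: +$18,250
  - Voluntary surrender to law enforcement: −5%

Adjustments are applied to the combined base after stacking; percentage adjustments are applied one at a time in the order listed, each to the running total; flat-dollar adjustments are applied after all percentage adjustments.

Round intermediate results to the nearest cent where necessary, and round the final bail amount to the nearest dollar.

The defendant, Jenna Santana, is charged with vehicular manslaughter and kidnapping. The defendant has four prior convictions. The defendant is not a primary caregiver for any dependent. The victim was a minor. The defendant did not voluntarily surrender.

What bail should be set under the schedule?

$595,750

Base amounts from the schedule: vehicular manslaughter $135,000; kidnapping $249,000.
Stacking rule: highest base plus 60% of each additional charge. Highest is kidnapping at $249,000. Additional: $135,000 × 60% = $81,000. Combined base = $249,000 + $81,000 = $330,000.
Three or more prior convictions of any kind (+75%): $330,000 × 1.75 = $577,500.
Offense involved a minor victim (+$18,250 flat): $577,500 + $18,250 = $595,750.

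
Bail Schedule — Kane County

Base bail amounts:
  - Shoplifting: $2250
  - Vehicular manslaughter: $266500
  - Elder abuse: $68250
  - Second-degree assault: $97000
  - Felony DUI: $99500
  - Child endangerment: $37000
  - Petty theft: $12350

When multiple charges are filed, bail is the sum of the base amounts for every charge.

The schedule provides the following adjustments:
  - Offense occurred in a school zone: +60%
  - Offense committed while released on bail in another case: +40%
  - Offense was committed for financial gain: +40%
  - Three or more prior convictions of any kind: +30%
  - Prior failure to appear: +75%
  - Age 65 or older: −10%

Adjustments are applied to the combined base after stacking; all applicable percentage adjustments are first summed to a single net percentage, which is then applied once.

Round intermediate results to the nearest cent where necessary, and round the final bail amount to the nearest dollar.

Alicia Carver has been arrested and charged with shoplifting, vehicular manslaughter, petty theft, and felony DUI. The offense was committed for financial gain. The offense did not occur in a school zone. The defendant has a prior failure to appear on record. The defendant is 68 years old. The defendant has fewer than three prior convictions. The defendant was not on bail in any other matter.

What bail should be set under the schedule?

$780230

Base amounts from the schedule: shoplifting $2250; vehicular manslaughter $266500; petty theft $12350; felony DUI $99500.
Stacking rule: sum of all bases. $2250 + $266500 + $12350 + $99500 = $380600.
Net percentage adjustment: +40% +75% −10% = +105%. $380600 × 2.05 = $780230.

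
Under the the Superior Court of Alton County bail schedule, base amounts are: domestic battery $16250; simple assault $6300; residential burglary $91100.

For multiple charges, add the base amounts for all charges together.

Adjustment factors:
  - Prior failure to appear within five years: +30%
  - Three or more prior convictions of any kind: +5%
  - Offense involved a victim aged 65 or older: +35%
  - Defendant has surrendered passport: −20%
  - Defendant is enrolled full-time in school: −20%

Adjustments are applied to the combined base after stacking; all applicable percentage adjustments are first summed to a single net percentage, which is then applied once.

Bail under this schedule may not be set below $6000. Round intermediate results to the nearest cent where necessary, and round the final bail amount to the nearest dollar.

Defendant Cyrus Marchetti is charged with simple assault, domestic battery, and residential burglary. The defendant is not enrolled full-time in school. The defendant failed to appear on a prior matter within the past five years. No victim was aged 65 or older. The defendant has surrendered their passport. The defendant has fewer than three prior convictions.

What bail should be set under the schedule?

Base amounts from the schedule: simple assault $6300; domestic battery $16250; residential burglary $91100.
Stacking rule: sum of all bases. $6300 + $16250 + $91100 = $113650.
Net percentage adjustment: +30% −20% = +10%. $113650 × 1.1 = $125015.
$125015 is at or above the $6000 minimum.

$125015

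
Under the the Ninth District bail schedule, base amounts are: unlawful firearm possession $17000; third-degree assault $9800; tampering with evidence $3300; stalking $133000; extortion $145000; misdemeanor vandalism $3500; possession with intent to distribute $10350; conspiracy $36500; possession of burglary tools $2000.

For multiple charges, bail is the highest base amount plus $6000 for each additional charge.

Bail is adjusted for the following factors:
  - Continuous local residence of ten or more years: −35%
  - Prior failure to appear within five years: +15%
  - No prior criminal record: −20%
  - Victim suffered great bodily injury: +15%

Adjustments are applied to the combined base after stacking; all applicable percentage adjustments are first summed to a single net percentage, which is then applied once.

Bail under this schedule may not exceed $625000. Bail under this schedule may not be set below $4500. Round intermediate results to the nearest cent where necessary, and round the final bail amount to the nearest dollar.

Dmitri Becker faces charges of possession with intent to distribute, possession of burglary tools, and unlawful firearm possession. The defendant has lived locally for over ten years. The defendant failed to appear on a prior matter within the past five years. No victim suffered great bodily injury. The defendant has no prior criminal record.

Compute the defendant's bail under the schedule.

Base amounts from the schedule: possession with intent to distribute $10350; possession of burglary tools $2000; unlawful firearm possession $17000.
Stacking rule: highest base plus $6000 per additional charge. Highest is unlawful firearm possession at $17000; 2 additional charges → +$12000. Combined base = $29000.
Net percentage adjustment: −35% +15% −20% = −40%. $29000 × 0.6 = $17400.
$17400 is within the $625000 maximum.
$17400 is at or above the $4500 minimum.

$17400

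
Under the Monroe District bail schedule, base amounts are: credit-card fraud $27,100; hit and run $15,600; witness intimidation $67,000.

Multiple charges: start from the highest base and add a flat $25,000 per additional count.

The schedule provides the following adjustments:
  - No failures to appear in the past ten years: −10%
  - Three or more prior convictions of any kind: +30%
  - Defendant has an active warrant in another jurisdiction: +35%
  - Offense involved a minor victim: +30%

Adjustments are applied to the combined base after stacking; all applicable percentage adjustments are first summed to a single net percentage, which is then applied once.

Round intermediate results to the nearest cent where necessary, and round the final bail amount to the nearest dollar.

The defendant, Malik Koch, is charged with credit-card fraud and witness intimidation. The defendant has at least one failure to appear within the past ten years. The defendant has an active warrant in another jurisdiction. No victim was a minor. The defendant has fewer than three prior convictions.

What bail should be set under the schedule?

$124,200

Base amounts from the schedule: credit-card fraud $27,100; witness intimidation $67,000.
Stacking rule: highest base plus $25,000 per additional charge. Highest is witness intimidation at $67,000; 1 additional charge → +$25,000. Combined base = $92,000.
Defendant has an active warrant in another jurisdiction (+35%): $92,000 × 1.35 = $124,200.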